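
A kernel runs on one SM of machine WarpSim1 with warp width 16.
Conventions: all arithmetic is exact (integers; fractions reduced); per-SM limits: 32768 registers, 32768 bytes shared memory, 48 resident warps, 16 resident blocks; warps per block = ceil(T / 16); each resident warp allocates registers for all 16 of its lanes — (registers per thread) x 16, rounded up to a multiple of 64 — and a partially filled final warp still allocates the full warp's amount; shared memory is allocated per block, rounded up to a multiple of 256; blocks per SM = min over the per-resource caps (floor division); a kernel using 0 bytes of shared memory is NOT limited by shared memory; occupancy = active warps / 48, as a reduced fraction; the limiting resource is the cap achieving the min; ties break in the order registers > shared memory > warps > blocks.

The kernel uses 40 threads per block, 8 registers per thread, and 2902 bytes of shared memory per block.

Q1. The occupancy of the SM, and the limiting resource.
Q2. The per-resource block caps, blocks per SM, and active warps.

Answer: occupancy 5/8, limited by shared memory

registers: 85 blocks
shared memory: 10 blocks
warps: 16 blocks
blocks: 16 blocks

Answer: 10 blocks, 30 active warps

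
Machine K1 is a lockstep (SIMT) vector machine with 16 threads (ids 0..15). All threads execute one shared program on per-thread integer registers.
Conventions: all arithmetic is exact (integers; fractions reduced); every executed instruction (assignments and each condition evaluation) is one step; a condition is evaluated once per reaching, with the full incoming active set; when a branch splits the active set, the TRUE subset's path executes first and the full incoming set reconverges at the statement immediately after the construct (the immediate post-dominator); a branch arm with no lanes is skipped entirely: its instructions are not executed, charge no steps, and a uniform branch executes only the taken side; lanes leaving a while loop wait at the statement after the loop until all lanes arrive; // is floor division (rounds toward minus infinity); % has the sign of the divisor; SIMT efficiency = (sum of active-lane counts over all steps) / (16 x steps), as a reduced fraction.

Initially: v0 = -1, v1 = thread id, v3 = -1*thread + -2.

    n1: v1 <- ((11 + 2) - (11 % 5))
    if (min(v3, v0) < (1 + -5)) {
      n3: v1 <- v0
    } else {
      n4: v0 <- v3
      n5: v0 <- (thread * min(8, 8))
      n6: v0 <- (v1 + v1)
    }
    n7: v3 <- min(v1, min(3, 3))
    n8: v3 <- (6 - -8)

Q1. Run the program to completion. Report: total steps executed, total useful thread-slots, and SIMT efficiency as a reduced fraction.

Answer: 8 steps, 86 useful, 43/64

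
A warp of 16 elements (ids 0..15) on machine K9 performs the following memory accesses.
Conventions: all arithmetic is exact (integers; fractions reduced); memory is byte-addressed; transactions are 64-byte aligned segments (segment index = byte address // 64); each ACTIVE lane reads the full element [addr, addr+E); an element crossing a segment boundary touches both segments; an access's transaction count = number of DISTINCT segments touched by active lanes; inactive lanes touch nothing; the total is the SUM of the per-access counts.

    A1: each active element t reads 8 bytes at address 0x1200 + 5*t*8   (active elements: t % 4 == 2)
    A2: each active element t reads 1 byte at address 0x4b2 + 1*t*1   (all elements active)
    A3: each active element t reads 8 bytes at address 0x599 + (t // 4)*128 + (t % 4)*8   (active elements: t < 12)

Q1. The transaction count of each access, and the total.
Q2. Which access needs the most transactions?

A1: 4 transactions
A2: 2 transactions
A3: 3 transactions

Answer: 4,2,3; total 9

Answer: A1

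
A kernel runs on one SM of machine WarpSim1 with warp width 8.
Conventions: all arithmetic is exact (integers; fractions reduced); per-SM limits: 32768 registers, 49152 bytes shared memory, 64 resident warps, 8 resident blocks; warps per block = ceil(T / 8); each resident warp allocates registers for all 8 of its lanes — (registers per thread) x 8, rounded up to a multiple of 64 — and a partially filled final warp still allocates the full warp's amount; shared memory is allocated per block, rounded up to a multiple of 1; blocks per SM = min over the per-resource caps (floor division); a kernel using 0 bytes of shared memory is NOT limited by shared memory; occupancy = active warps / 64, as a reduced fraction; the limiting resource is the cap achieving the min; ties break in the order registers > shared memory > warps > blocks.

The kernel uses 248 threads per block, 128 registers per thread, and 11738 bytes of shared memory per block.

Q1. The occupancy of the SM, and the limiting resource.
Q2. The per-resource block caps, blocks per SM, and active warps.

Answer: occupancy 31/64, limited by registers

registers: 1 block
shared memory: 4 blocks
warps: 2 blocks
blocks: 8 blocks

Answer: 1 block, 31 active warps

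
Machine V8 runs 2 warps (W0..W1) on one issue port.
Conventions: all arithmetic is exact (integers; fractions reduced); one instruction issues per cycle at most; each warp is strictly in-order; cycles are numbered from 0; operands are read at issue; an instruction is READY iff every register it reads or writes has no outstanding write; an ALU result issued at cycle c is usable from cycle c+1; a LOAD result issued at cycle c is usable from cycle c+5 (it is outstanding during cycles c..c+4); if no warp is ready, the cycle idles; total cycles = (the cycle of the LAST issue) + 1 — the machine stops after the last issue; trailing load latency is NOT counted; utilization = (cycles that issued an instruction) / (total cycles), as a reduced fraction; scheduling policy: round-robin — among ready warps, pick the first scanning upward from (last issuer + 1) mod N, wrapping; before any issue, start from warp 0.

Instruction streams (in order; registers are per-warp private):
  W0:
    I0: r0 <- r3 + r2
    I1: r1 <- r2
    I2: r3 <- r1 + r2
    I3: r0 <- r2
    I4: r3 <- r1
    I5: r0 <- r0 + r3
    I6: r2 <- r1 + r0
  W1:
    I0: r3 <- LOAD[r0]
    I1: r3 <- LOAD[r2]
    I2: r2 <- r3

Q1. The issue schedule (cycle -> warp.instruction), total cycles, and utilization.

cycle 0: W0.I0
cycle 1: W1.I0
cycle 2: W0.I1
cycle 3: W0.I2
cycle 4: W0.I3
cycle 5: W0.I4
cycle 6: W1.I1
cycle 7: W0.I5
cycle 8: W0.I6
cycle 9: idle
cycle 10: idle
cycle 11: W1.I2

Answer: 12 cycles, utilization 5/6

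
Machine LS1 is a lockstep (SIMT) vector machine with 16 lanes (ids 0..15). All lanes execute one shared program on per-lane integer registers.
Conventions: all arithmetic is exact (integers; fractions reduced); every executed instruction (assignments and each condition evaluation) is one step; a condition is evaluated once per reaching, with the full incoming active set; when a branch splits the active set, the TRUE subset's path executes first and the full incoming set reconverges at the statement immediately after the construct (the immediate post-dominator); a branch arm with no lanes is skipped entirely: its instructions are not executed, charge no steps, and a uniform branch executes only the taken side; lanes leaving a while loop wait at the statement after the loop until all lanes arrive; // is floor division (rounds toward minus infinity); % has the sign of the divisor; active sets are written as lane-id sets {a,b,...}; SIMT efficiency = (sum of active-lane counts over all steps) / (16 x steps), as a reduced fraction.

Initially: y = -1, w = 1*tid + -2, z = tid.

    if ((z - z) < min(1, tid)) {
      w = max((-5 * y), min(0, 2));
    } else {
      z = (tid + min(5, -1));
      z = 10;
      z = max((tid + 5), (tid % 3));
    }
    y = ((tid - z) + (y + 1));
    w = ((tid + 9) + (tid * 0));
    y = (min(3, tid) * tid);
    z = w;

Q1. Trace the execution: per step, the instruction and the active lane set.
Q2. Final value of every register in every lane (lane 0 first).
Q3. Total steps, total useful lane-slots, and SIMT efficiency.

step 0: eval ((z - z) < min(1, tid)) {0,1,2,3,4,5,6,7,8,9,10,11,12,13,14,15}
step 1: w <- max((-5 * y), min(0, 2)) {1,2,3,4,5,6,7,8,9,10,11,12,13,14,15}
step 2: z <- (tid + min(5, -1))      {0}
step 3: z <- 10                      {0}
step 4: z <- max((tid + 5), (tid % 3)) {0}
step 5: y <- ((tid - z) + (y + 1))   {0,1,2,3,4,5,6,7,8,9,10,11,12,13,14,15}
step 6: w <- ((tid + 9) + (tid * 0)) {0,1,2,3,4,5,6,7,8,9,10,11,12,13,14,15}
step 7: y <- (min(3, tid) * tid)     {0,1,2,3,4,5,6,7,8,9,10,11,12,13,14,15}
step 8: z <- w                       {0,1,2,3,4,5,6,7,8,9,10,11,12,13,14,15}

Answer: 9 steps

y: 0,1,4,9,12,15,18,21,24,27,30,33,36,39,42,45
w: 9,10,11,12,13,14,15,16,17,18,19,20,21,22,23,24
z: 9,10,11,12,13,14,15,16,17,18,19,20,21,22,23,24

steps = 9; useful = 98; efficiency = 98/144 = 49/72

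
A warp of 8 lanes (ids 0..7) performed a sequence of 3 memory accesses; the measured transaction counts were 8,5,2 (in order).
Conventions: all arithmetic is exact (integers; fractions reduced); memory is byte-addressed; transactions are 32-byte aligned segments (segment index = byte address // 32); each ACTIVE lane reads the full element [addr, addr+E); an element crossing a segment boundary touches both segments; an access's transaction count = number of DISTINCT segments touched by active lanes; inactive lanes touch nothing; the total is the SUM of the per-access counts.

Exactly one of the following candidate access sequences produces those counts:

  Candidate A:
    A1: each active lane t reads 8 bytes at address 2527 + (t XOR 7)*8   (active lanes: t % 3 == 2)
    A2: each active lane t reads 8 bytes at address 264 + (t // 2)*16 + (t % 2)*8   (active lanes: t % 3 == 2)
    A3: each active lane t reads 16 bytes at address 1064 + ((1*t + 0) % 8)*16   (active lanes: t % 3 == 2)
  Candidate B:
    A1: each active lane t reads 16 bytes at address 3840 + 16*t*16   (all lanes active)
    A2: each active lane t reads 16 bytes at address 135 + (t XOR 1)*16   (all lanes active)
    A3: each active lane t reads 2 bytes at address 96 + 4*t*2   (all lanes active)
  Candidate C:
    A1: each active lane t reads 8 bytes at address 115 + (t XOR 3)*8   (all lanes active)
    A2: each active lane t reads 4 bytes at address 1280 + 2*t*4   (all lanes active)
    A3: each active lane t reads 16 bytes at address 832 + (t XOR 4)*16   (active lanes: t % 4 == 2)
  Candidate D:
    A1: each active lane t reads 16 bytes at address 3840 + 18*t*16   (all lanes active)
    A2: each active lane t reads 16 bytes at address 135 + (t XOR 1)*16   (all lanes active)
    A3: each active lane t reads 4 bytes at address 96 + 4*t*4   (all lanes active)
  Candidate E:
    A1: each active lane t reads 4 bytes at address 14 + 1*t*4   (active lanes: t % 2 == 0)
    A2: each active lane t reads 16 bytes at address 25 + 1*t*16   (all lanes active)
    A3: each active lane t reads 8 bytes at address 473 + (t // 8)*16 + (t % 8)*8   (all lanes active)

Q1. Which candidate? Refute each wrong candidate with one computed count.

A: A1 gives 2 transactions, not 8
C: A1 gives 3 transactions, not 8
D: A3 gives 4 transactions, not 2
E: A1 gives 2 transactions, not 8
B: all counts match (8,5,2)

Answer: B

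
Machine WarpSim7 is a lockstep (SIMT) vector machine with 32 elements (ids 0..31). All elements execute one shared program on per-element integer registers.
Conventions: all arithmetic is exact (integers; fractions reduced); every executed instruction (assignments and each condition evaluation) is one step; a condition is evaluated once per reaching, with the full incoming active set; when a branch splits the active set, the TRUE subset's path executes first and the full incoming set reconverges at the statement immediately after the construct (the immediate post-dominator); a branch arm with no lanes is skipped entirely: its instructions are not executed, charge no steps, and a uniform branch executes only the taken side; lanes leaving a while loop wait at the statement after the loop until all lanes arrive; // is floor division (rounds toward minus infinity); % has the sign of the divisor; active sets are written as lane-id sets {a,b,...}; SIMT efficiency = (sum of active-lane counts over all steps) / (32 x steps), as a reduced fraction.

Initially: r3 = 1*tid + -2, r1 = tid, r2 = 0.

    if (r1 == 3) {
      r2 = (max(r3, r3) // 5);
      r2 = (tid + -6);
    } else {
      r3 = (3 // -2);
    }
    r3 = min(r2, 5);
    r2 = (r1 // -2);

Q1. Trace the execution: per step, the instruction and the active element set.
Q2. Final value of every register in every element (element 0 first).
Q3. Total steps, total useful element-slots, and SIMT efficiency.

step 0: eval (r1 == 3)               {0,1,2,3,4,5,6,7,8,9,10,11,12,13,14,15,16,17,18,19,20,21,22,23,24,25,26,27,28,29,30,31}
step 1: r2 <- (max(r3, r3) // 5)     {3}
step 2: r2 <- (tid + -6)             {3}
step 3: r3 <- (3 // -2)              {0,1,2,4,5,6,7,8,9,10,11,12,13,14,15,16,17,18,19,20,21,22,23,24,25,26,27,28,29,30,31}
step 4: r3 <- min(r2, 5)             {0,1,2,3,4,5,6,7,8,9,10,11,12,13,14,15,16,17,18,19,20,21,22,23,24,25,26,27,28,29,30,31}
step 5: r2 <- (r1 // -2)             {0,1,2,3,4,5,6,7,8,9,10,11,12,13,14,15,16,17,18,19,20,21,22,23,24,25,26,27,28,29,30,31}

Answer: 6 steps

r3: 0,0,0,-3,0,0,0,0,0,0,0,0,0,0,0,0,0,0,0,0,0,0,0,0,0,0,0,0,0,0,0,0
r1: 0,1,2,3,4,5,6,7,8,9,10,11,12,13,14,15,16,17,18,19,20,21,22,23,24,25,26,27,28,29,30,31
r2: 0,-1,-1,-2,-2,-3,-3,-4,-4,-5,-5,-6,-6,-7,-7,-8,-8,-9,-9,-10,-10,-11,-11,-12,-12,-13,-13,-14,-14,-15,-15,-16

steps = 6; useful = 129; efficiency = 129/192 = 43/64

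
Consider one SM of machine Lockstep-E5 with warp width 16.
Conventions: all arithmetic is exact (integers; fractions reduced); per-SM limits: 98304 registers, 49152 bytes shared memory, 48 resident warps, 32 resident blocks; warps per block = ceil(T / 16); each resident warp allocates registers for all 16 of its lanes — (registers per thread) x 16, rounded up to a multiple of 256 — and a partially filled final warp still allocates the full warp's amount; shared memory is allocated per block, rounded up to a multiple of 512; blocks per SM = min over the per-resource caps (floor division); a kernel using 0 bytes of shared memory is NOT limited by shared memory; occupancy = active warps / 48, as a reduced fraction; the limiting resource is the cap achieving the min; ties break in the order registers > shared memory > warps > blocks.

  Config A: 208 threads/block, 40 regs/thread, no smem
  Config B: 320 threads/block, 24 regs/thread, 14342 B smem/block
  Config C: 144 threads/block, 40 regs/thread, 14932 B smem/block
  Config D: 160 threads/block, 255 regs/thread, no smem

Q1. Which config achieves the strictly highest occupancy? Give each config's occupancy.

occupancies: A 13/16, B 5/6, C 9/16, D 5/12

Answer: B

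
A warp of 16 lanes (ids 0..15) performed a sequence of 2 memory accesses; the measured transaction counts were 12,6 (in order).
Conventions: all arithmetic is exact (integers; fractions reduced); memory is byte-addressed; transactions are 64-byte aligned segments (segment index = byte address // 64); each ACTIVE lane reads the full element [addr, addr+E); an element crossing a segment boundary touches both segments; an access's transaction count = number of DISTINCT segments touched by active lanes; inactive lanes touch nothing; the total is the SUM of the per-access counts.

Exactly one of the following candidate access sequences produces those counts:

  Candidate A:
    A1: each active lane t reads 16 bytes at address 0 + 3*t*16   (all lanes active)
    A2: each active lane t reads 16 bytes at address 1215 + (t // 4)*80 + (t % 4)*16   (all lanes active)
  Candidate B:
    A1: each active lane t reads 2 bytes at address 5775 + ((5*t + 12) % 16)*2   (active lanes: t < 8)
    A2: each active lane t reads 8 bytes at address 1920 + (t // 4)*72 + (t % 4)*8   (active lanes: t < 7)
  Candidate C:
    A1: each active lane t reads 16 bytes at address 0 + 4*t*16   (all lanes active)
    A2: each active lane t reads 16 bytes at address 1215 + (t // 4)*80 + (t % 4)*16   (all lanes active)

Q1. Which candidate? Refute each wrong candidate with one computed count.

B: A1 gives 1 transaction, not 12
C: A1 gives 16 transactions, not 12
A: all counts match (12,6)

Answer: A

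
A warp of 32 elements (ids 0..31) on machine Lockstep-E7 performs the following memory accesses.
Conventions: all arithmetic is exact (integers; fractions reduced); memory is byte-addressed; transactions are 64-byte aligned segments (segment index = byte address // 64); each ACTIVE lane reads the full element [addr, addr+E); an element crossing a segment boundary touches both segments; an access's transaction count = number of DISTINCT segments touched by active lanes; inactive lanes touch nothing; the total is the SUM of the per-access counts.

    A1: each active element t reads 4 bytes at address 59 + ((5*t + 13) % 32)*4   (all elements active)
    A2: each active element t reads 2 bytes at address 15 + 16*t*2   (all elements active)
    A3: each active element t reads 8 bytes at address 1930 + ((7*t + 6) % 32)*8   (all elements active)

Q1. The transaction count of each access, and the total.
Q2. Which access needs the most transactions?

A1: 3 transactions
A2: 16 transactions
A3: 5 transactions

Answer: 3,16,5; total 24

Answer: A2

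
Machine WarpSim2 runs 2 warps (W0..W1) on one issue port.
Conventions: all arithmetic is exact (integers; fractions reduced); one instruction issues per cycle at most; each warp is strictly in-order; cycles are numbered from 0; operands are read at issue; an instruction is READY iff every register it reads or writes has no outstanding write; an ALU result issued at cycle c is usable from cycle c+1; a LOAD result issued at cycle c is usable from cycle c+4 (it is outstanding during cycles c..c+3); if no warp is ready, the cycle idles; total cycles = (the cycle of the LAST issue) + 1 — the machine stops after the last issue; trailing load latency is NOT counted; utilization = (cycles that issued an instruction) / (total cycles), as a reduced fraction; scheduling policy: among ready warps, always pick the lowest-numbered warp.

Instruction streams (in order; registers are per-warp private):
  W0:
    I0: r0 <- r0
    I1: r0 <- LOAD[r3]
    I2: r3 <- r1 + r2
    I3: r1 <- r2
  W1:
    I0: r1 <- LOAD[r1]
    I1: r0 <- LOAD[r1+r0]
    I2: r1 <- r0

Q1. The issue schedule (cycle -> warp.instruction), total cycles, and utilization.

cycle 0: W0.I0
cycle 1: W0.I1
cycle 2: W0.I2
cycle 3: W0.I3
cycle 4: W1.I0
cycle 5: idle
cycle 6: idle
cycle 7: idle
cycle 8: W1.I1
cycle 9: idle
cycle 10: idle
cycle 11: idle
cycle 12: W1.I2

Answer: 13 cycles, utilization 7/13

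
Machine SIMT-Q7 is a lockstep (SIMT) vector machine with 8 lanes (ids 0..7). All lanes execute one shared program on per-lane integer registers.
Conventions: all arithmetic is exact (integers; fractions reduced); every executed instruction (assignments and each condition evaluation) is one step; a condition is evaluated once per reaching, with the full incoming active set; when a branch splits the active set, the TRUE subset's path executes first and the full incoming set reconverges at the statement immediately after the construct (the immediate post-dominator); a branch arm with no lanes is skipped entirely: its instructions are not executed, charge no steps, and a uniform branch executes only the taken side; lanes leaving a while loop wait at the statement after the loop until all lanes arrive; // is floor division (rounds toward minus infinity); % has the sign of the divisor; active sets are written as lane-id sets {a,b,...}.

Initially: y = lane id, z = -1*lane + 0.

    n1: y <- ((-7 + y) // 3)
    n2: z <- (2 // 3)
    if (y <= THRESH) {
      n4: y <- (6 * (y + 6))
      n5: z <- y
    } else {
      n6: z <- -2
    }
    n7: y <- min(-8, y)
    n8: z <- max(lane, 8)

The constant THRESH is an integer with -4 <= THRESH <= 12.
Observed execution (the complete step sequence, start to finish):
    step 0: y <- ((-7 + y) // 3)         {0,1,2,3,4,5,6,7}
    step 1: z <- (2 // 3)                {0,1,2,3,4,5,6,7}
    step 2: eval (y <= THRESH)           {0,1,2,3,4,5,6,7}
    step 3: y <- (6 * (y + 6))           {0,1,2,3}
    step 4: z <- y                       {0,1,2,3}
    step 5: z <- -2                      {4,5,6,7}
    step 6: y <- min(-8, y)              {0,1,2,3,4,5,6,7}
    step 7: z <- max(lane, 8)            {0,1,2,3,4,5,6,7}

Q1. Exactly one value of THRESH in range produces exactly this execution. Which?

Answer: THRESH = -2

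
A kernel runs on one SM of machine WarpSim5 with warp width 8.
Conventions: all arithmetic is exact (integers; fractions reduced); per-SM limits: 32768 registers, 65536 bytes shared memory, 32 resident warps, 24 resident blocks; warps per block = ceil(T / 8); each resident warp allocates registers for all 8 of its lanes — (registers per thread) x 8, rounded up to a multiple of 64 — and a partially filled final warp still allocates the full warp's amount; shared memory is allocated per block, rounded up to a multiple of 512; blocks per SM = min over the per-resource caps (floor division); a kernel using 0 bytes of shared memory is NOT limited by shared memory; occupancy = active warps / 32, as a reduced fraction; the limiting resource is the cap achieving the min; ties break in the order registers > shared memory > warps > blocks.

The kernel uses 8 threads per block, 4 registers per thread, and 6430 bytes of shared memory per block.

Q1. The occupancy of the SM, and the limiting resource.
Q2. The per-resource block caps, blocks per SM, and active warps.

Answer: occupancy 9/32, limited by shared memory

registers: 512 blocks
shared memory: 9 blocks
warps: 32 blocks
blocks: 24 blocks

Answer: 9 blocks, 9 active warps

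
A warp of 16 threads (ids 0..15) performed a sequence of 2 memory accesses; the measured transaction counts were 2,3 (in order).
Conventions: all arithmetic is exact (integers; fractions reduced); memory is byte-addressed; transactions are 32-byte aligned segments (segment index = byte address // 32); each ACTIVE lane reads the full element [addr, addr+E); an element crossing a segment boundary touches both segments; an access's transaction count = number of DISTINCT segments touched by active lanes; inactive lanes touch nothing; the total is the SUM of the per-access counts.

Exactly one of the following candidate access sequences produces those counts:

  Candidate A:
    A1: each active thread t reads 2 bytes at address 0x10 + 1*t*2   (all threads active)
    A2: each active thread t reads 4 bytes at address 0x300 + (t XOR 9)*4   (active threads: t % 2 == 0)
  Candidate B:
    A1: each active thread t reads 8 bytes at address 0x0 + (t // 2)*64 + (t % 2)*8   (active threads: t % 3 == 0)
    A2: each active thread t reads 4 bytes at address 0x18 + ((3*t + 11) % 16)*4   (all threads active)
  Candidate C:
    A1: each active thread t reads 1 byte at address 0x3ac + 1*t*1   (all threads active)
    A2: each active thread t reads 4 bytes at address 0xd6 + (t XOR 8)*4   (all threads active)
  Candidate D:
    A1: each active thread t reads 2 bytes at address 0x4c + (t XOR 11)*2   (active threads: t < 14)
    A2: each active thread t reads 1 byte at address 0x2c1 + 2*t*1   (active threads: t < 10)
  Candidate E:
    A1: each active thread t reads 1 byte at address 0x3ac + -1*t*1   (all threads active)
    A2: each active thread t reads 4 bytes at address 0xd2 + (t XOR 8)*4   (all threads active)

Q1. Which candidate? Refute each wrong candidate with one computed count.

A: A2 gives 2 transactions, not 3
B: A1 gives 6 transactions, not 2
C: A1 gives 1 transaction, not 2
D: A2 gives 1 transaction, not 3
E: all counts match (2,3)

Answer: E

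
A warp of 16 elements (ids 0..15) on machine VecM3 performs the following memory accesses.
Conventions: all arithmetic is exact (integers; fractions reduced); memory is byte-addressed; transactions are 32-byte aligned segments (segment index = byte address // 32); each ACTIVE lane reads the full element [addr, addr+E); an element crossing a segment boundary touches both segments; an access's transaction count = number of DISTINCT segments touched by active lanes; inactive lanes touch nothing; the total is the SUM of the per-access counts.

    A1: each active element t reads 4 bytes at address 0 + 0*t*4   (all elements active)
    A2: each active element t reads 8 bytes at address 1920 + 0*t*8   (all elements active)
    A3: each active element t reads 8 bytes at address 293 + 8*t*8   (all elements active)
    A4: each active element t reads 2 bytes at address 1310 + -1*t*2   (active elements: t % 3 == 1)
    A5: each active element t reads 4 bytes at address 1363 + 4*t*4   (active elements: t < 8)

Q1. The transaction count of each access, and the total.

A1: 1 transaction
A2: 1 transaction
A3: 16 transactions
A4: 1 transaction
A5: 5 transactions

Answer: 1,1,16,1,5; total 24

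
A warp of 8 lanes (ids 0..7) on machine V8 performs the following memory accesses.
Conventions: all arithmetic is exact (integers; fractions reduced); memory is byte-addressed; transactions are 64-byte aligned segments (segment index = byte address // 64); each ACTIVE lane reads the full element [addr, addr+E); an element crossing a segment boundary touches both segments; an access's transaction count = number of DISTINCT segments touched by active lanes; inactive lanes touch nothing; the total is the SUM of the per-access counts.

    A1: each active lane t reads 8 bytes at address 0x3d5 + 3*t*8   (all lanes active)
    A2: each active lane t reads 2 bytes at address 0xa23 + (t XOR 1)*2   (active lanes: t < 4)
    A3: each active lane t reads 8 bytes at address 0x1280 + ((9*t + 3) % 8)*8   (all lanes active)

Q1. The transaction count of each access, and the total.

A1: 4 transactions
A2: 1 transaction
A3: 1 transaction

Answer: 4,1,1; total 6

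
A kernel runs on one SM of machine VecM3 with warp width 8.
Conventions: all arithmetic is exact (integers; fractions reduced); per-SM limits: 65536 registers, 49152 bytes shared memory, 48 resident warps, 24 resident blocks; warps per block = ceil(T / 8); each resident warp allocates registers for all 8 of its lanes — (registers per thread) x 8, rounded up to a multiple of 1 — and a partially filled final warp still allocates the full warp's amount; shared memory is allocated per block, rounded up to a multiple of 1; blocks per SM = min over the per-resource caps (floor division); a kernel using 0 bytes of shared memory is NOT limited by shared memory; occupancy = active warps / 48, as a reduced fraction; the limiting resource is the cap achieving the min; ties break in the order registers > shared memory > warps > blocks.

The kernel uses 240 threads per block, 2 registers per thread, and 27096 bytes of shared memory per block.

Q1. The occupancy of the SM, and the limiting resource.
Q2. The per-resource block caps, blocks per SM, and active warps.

Answer: occupancy 5/8, limited by shared memory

registers: 136 blocks
shared memory: 1 block
warps: 1 block
blocks: 24 blocks

Answer: 1 block, 30 active warps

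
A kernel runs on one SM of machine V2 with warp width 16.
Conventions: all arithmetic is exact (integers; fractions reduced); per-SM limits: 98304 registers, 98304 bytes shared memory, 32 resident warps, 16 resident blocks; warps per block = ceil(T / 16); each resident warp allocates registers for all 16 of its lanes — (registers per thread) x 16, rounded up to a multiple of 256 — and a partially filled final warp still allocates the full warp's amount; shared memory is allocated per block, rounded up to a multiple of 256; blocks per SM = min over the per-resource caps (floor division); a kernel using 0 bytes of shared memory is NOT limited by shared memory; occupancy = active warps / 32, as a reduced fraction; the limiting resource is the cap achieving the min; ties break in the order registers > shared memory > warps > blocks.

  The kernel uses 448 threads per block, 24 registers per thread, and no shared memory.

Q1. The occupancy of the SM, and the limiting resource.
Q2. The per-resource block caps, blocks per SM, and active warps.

Answer: occupancy 7/8, limited by warps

registers: 6 blocks
shared memory: no limit (kernel uses none)
warps: 1 block
blocks: 16 blocks

Answer: 1 block, 28 active warps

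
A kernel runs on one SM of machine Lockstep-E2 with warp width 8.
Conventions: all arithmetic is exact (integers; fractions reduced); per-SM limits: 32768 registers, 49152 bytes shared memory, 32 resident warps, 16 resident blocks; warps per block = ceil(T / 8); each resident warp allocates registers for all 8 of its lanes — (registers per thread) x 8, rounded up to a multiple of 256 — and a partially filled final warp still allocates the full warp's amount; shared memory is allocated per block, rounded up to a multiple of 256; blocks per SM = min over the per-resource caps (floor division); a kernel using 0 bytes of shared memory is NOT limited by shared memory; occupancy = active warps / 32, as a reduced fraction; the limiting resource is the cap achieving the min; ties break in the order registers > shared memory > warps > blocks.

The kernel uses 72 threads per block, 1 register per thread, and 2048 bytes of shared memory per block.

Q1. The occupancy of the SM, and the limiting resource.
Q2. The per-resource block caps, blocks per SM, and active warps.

Answer: occupancy 27/32, limited by warps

registers: 14 blocks
shared memory: 24 blocks
warps: 3 blocks
blocks: 16 blocks

Answer: 3 blocks, 27 active warps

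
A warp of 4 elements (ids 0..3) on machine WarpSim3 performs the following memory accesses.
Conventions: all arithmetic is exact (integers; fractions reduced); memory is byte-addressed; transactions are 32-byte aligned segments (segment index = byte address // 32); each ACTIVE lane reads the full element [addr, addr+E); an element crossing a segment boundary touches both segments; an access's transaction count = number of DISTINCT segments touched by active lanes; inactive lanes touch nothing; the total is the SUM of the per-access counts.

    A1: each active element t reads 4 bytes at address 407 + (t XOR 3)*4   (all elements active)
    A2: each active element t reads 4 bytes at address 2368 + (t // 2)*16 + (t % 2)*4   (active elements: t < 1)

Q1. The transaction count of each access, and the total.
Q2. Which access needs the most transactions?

A1: 2 transactions
A2: 1 transaction

Answer: 2,1; total 3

Answer: A1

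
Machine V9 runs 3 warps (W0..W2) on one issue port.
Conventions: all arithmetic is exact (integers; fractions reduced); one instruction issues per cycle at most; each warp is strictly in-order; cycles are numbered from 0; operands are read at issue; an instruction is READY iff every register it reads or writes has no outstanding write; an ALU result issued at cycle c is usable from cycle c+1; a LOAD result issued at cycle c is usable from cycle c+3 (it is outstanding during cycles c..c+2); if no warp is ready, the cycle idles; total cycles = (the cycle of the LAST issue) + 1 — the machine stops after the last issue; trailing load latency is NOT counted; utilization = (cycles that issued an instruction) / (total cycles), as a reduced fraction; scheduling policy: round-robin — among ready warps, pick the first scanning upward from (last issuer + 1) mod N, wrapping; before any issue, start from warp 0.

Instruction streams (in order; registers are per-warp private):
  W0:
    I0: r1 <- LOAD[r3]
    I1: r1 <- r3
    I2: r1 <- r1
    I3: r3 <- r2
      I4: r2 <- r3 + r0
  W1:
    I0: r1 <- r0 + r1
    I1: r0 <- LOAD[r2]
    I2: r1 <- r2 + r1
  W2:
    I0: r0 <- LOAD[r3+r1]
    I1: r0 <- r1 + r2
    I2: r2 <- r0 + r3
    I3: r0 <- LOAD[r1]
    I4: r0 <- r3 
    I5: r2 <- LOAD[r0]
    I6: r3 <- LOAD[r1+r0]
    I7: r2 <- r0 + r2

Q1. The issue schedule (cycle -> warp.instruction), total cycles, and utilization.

cycle 0: W0.I0
cycle 1: W1.I0
cycle 2: W2.I0
cycle 3: W0.I1
cycle 4: W1.I1
cycle 5: W2.I1
cycle 6: W0.I2
cycle 7: W1.I2
cycle 8: W2.I2
cycle 9: W0.I3
cycle 10: W2.I3
cycle 11: W0.I4
cycle 12: idle
cycle 13: W2.I4
cycle 14: W2.I5
cycle 15: W2.I6
cycle 16: idle
cycle 17: W2.I7

Answer: 18 cycles, utilization 8/9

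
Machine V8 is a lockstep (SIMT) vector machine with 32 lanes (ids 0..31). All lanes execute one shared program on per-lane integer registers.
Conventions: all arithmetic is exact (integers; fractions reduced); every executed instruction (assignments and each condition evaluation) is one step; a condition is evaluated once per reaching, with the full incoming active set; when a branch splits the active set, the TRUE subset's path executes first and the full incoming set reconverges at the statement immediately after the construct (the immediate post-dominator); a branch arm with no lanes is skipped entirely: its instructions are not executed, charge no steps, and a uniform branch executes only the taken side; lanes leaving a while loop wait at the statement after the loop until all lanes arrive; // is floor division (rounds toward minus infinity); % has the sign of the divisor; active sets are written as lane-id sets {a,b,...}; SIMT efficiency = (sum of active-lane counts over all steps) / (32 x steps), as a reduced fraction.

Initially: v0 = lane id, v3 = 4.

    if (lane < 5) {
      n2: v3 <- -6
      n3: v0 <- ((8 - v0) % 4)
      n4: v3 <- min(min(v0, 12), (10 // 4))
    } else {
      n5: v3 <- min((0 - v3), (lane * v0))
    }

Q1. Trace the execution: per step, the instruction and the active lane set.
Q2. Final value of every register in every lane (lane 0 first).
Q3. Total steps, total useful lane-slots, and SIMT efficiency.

step 0: eval (lane < 5)              {0,1,2,3,4,5,6,7,8,9,10,11,12,13,14,15,16,17,18,19,20,21,22,23,24,25,26,27,28,29,30,31}
step 1: v3 <- -6                     {0,1,2,3,4}
step 2: v0 <- ((8 - v0) % 4)         {0,1,2,3,4}
step 3: v3 <- min(min(v0, 12), (10 // 4)) {0,1,2,3,4}
step 4: v3 <- min((0 - v3), (lane * v0)) {5,6,7,8,9,10,11,12,13,14,15,16,17,18,19,20,21,22,23,24,25,26,27,28,29,30,31}

Answer: 5 steps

v0: 0,3,2,1,0,5,6,7,8,9,10,11,12,13,14,15,16,17,18,19,20,21,22,23,24,25,26,27,28,29,30,31
v3: 0,2,2,1,0,-4,-4,-4,-4,-4,-4,-4,-4,-4,-4,-4,-4,-4,-4,-4,-4,-4,-4,-4,-4,-4,-4,-4,-4,-4,-4,-4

steps = 5; useful = 74; efficiency = 74/160 = 37/80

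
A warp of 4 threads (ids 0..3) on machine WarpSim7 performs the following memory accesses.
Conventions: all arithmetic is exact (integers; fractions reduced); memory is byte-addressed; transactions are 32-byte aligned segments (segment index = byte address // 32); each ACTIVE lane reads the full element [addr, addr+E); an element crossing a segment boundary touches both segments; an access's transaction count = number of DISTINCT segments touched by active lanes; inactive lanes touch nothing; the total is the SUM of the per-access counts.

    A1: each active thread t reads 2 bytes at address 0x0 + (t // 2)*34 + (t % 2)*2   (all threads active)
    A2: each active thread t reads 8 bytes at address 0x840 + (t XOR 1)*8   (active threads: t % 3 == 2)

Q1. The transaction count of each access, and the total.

A1: 2 transactions
A2: 1 transaction

Answer: 2,1; total 3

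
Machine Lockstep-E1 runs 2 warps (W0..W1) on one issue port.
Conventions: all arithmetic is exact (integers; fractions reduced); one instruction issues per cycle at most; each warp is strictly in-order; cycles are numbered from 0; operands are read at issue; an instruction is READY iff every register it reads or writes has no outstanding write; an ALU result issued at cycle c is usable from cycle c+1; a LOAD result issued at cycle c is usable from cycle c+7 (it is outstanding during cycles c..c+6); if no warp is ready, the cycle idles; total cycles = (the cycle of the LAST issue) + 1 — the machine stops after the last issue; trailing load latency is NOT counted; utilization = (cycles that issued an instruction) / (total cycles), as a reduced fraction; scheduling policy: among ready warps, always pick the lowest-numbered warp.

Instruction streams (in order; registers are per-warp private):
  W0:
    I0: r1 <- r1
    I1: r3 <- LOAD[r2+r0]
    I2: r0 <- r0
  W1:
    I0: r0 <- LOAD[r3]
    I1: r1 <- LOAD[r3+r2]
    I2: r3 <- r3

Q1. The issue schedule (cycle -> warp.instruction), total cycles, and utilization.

cycle 0: W0.I0
cycle 1: W0.I1
cycle 2: W0.I2
cycle 3: W1.I0
cycle 4: W1.I1
cycle 5: W1.I2

Answer: 6 cycles, utilization 1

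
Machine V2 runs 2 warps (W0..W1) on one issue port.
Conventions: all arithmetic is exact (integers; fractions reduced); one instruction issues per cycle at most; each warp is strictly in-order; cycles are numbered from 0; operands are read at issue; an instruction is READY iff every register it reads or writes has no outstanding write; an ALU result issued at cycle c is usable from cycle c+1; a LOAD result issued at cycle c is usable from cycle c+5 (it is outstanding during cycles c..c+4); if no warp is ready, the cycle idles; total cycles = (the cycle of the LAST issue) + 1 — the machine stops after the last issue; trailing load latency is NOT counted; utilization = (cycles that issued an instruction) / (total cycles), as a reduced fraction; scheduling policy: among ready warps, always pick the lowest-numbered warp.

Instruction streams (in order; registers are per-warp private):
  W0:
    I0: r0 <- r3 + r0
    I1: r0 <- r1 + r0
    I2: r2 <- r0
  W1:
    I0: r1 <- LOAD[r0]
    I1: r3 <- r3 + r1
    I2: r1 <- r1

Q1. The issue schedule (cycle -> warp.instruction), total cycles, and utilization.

cycle 0: W0.I0
cycle 1: W0.I1
cycle 2: W0.I2
cycle 3: W1.I0
cycle 4: idle
cycle 5: idle
cycle 6: idle
cycle 7: idle
cycle 8: W1.I1
cycle 9: W1.I2

Answer: 10 cycles, utilization 3/5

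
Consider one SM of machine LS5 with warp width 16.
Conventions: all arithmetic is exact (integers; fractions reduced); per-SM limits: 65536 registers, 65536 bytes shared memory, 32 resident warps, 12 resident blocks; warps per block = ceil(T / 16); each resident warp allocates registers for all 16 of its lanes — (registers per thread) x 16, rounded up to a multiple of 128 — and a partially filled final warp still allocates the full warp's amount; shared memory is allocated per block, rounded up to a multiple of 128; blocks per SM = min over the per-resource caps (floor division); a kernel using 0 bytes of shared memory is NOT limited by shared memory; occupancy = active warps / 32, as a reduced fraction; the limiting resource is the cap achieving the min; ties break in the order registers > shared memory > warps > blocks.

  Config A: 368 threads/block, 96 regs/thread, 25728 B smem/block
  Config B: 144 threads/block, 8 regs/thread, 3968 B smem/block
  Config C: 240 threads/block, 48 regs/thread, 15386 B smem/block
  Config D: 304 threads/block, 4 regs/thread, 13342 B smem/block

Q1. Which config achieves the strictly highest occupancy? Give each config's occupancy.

occupancies: A 23/32, B 27/32, C 15/16, D 19/32

Answer: C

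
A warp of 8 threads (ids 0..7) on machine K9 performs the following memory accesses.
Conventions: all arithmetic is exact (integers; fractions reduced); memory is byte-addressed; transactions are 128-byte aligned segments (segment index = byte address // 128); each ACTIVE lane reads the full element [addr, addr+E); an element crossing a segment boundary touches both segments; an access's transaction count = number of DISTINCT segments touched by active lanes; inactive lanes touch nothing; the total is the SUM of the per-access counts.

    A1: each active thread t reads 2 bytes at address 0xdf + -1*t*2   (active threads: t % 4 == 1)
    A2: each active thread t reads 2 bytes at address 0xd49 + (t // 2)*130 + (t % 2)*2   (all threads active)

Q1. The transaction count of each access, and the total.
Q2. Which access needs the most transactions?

A1: 1 transaction
A2: 4 transactions

Answer: 1,4; total 5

Answer: A2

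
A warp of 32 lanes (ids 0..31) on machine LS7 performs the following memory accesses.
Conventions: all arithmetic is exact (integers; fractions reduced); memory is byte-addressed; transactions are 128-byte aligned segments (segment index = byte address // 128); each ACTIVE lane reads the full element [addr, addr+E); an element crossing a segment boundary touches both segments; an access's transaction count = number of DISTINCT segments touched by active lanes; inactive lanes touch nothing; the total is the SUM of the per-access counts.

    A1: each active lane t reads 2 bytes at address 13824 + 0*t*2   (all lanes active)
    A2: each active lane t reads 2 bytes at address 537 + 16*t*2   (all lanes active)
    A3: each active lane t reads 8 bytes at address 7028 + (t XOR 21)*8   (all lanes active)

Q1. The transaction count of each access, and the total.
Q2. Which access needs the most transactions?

A1: 1 transaction
A2: 8 transactions
A3: 3 transactions

Answer: 1,8,3; total 12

Answer: A2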